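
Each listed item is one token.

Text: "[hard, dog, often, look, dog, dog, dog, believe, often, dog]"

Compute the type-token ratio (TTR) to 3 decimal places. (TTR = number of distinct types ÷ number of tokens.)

0.500

N = 10 tokens, V = 5 types.
TTR = V / N = 5 / 10 = 0.500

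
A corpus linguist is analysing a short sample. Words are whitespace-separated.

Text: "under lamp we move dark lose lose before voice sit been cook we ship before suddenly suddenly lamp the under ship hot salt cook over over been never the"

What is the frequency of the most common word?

Frequencies: under:2, lamp:2, we:2, lose:2, before:2, been:2, cook:2, ship:2, suddenly:2, the:2, over:2, move:1, dark:1, voice:1, sit:1, hot:1, salt:1, never:1
Most common: 'under' with frequency 2.

2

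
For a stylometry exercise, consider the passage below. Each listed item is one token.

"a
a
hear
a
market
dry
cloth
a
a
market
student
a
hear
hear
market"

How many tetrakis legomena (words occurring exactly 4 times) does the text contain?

0

Frequencies: a:6, hear:3, market:3, dry:1, cloth:1, student:1
Words with frequency 4: (none)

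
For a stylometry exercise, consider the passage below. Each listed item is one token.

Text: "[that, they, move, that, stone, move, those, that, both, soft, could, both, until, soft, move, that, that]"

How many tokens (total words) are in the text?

17

Tokens: that, they, move, that, stone, move, those, that, both, soft, could, both, until, soft, move, that, that
N = 17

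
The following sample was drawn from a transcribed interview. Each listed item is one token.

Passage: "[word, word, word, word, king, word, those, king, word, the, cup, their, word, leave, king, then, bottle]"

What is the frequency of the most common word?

7

Frequencies: word:7, king:3, those:1, the:1, cup:1, their:1, leave:1, then:1, bottle:1
Most common: 'word' with frequency 7.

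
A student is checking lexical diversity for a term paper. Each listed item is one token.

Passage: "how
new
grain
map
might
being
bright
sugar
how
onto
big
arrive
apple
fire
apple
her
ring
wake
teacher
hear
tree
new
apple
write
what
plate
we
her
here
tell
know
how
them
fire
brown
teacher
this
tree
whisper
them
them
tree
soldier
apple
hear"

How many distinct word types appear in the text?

Distinct types: {apple, arrive, being, big, bright, brown, fire, grain, hear, her, here, how, know, map, might, new, onto, plate, ring, soldier, sugar, teacher, tell, them, this, tree, wake, we, what, whisper, write}
V = 31

31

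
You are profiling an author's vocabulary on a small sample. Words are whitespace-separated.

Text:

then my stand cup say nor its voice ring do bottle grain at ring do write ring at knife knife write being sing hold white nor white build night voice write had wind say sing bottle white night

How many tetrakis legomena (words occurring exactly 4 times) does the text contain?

Frequencies: ring:3, write:3, white:3, say:2, nor:2, voice:2, do:2, bottle:2, at:2, knife:2, sing:2, night:2, then:1, my:1, stand:1, cup:1, its:1, grain:1, being:1, hold:1, … (3 more, each freq 1)
Words with frequency 4: (none)

0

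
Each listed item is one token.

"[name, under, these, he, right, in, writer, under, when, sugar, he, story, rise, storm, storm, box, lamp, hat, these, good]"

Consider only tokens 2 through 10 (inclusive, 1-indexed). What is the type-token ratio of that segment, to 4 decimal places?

0.8889

Segment tokens 2–10: under, these, he, right, in, writer, under, when, sugar
Segment N = 9, segment V = 8.
TTR = 8 / 9 = 0.8889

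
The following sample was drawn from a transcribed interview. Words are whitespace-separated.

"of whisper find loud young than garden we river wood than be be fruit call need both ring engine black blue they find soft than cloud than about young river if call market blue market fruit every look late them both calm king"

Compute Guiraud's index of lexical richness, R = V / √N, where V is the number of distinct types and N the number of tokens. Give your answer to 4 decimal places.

4.7275

N = 43, V = 31.
√N = 6.557439
R = 31 / 6.557439 = 4.7275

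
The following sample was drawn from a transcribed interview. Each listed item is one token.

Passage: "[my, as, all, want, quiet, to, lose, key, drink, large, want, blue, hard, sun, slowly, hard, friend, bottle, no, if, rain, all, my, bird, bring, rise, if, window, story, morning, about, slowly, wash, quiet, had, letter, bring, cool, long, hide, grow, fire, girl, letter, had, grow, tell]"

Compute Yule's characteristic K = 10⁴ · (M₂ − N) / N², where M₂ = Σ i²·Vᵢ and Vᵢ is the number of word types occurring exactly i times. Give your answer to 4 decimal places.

99.5926

Frequencies: my:2, all:2, want:2, quiet:2, hard:2, slowly:2, if:2, bring:2, had:2, letter:2, grow:2, as:1, to:1, lose:1, key:1, drink:1, large:1, blue:1, sun:1, friend:1, … (16 more, each freq 1)
N = 47. Frequency spectrum: V_1=25, V_2=11
M₂ = 1²·25 + 2²·11 = 69
K = 10000 × (69 − 47) / 47² = 99.5926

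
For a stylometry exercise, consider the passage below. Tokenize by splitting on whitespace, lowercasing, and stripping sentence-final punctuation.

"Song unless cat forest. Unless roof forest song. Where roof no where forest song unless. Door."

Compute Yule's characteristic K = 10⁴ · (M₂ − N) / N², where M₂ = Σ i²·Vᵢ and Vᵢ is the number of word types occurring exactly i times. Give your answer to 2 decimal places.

Frequencies: song:3, unless:3, forest:3, roof:2, where:2, cat:1, no:1, door:1
N = 16. Frequency spectrum: V_1=3, V_2=2, V_3=3
M₂ = 1²·3 + 2²·2 + 3²·3 = 38
K = 10000 × (38 − 16) / 16² = 859.38

859.38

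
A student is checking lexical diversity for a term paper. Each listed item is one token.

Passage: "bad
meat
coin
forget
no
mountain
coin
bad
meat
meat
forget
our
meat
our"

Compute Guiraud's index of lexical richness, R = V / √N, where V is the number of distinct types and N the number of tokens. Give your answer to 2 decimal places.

N = 14, V = 7.
√N = 3.741657
R = 7 / 3.741657 = 1.87

1.87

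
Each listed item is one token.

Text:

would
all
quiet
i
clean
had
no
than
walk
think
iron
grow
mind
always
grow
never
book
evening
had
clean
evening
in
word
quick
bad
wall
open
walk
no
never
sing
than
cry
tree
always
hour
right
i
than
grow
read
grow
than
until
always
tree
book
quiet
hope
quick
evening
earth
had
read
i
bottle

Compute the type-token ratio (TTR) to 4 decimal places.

N = 56 tokens, V = 33 types.
TTR = V / N = 33 / 56 = 0.5893

0.5893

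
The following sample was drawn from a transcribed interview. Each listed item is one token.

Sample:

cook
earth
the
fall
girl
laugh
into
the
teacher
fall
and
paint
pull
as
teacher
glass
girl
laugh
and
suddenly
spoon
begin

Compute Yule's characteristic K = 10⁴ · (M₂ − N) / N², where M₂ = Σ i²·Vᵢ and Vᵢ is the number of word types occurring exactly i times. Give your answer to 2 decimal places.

247.93

Frequencies: the:2, fall:2, girl:2, laugh:2, teacher:2, and:2, cook:1, earth:1, into:1, paint:1, pull:1, as:1, glass:1, suddenly:1, spoon:1, begin:1
N = 22. Frequency spectrum: V_1=10, V_2=6
M₂ = 1²·10 + 2²·6 = 34
K = 10000 × (34 − 22) / 22² = 247.93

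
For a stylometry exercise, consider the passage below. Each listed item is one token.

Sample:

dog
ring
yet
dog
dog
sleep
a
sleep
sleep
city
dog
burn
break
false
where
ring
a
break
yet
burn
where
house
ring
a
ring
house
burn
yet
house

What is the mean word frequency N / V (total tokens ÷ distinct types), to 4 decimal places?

N = 29 tokens, V = 11 types.
Mean frequency = N / V = 29 / 11 = 2.6364

2.6364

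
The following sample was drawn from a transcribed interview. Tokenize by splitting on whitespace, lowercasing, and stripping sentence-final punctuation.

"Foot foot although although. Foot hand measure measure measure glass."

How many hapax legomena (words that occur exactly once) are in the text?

Frequencies: foot:3, measure:3, although:2, hand:1, glass:1
Hapax (freq=1): glass, hand

2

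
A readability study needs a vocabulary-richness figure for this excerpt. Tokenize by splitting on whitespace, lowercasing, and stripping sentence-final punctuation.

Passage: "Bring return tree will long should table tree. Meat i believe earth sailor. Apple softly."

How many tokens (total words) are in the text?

15

Tokens: bring, return, tree, will, long, should, table, tree, meat, i, believe, earth, sailor, apple, softly
N = 15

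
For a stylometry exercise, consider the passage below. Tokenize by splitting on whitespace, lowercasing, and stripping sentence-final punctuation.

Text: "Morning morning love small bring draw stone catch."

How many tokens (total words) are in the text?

8

Tokens: morning, morning, love, small, bring, draw, stone, catch
N = 8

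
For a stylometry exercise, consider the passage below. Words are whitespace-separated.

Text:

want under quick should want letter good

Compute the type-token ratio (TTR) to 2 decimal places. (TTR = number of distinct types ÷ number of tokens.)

N = 7 tokens, V = 6 types.
TTR = V / N = 6 / 7 = 0.86

0.86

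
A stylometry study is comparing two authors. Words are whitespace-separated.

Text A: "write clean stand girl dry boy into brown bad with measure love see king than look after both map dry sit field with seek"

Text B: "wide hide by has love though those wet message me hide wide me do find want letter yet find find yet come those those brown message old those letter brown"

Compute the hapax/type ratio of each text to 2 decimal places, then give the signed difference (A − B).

0.41

A: hapax=20, V=22, ratio=0.91
B: hapax=9, V=18, ratio=0.50
Difference = 0.91 − 0.50 = 0.41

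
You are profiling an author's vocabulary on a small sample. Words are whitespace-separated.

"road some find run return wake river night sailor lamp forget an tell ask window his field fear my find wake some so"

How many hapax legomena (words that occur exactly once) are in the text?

Frequencies: some:2, find:2, wake:2, road:1, run:1, return:1, river:1, night:1, sailor:1, lamp:1, forget:1, an:1, tell:1, ask:1, window:1, his:1, field:1, fear:1, my:1, so:1
Hapax (freq=1): an, ask, fear, field, forget, his, lamp, my, night, return, river, road, run, sailor, so, tell, window

17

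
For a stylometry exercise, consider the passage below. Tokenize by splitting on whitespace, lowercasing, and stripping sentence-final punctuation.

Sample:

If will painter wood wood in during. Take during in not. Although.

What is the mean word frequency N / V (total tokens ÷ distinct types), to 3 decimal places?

1.333

N = 12 tokens, V = 9 types.
Mean frequency = N / V = 12 / 9 = 1.333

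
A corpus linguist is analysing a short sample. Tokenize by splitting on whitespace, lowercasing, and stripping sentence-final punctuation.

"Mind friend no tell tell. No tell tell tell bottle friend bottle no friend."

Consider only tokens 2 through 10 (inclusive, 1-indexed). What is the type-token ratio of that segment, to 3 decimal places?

0.444

Segment tokens 2–10: friend, no, tell, tell, no, tell, tell, tell, bottle
Segment N = 9, segment V = 4.
TTR = 4 / 9 = 0.444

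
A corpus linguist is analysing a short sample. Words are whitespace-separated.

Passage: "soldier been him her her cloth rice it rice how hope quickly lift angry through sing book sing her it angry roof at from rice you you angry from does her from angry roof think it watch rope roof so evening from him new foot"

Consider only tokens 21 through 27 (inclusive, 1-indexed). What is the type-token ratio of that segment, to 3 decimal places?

Segment tokens 21–27: angry, roof, at, from, rice, you, you
Segment N = 7, segment V = 6.
TTR = 6 / 7 = 0.857

0.857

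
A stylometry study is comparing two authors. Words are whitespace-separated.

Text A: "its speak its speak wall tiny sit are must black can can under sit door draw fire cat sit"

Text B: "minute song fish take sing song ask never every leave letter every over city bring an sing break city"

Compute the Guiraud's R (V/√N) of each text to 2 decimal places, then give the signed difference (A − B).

A: V=14, N=19, R=3.21
B: V=15, N=19, R=3.44
Difference = 3.21 − 3.44 = -0.23

-0.23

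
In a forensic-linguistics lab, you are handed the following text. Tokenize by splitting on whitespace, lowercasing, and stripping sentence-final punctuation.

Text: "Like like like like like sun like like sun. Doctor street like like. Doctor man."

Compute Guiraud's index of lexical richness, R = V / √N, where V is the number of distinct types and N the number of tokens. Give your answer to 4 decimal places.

1.2910

N = 15, V = 5.
√N = 3.872983
R = 5 / 3.872983 = 1.2910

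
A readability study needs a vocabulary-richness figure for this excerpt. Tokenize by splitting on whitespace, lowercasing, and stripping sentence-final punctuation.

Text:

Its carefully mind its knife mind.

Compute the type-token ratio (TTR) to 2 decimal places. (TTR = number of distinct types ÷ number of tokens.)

0.67

N = 6 tokens, V = 4 types.
TTR = V / N = 4 / 6 = 0.67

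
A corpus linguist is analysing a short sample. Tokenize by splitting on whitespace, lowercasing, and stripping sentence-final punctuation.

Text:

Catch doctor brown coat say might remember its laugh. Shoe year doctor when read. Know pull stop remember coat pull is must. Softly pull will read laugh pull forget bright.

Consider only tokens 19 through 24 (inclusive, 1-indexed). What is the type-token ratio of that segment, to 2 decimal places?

Segment tokens 19–24: coat, pull, is, must, softly, pull
Segment N = 6, segment V = 5.
TTR = 5 / 6 = 0.83

0.83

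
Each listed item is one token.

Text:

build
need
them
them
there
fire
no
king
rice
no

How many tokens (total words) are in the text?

10

Tokens: build, need, them, them, there, fire, no, king, rice, no
N = 10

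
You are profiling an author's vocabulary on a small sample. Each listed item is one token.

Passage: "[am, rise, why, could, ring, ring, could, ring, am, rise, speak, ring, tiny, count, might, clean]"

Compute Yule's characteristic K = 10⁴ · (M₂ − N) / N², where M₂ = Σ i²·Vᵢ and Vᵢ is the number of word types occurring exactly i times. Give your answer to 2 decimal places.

703.13

Frequencies: ring:4, am:2, rise:2, could:2, why:1, speak:1, tiny:1, count:1, might:1, clean:1
N = 16. Frequency spectrum: V_1=6, V_2=3, V_4=1
M₂ = 1²·6 + 2²·3 + 4²·1 = 34
K = 10000 × (34 − 16) / 16² = 703.13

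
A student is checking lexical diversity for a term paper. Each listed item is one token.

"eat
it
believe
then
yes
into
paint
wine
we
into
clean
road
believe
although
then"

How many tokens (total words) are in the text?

Tokens: eat, it, believe, then, yes, into, paint, wine, we, into, clean, road, believe, although, then
N = 15

15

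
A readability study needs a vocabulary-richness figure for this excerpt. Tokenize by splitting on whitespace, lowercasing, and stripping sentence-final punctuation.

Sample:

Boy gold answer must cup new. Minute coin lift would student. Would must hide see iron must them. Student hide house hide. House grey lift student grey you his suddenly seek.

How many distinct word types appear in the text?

21

Distinct types: {answer, boy, coin, cup, gold, grey, hide, his, house, iron, lift, minute, must, new, see, seek, student, suddenly, them, would, you}
V = 21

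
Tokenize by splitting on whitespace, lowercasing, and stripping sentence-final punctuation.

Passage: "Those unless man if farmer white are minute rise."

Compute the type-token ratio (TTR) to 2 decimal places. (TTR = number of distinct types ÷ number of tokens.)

N = 9 tokens, V = 9 types.
TTR = V / N = 9 / 9 = 1.00

1.00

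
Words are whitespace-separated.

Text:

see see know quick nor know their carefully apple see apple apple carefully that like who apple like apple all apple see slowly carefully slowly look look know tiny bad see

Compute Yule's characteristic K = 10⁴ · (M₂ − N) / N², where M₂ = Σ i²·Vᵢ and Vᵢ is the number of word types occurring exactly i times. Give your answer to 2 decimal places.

Frequencies: apple:6, see:5, know:3, carefully:3, like:2, slowly:2, look:2, quick:1, nor:1, their:1, that:1, who:1, all:1, tiny:1, bad:1
N = 31. Frequency spectrum: V_1=8, V_2=3, V_3=2, V_5=1, V_6=1
M₂ = 1²·8 + 2²·3 + 3²·2 + 5²·1 + 6²·1 = 99
K = 10000 × (99 − 31) / 31² = 707.60

707.60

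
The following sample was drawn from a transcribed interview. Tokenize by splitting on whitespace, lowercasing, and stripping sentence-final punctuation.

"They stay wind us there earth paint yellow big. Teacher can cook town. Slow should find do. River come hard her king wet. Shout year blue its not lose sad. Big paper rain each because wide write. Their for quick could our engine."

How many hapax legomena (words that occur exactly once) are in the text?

Frequencies: big:2, they:1, stay:1, wind:1, us:1, there:1, earth:1, paint:1, yellow:1, teacher:1, can:1, cook:1, town:1, slow:1, should:1, find:1, do:1, river:1, come:1, hard:1, … (22 more, each freq 1)
Hapax (freq=1): because, blue, can, come, cook, could, do, each, earth, engine, find, for, hard, her, its, king, lose, not, our, paint, paper, quick, rain, river, sad, should, shout, slow, stay, teacher, their, there, they, town, us, wet, wide, wind, write, year, yellow

41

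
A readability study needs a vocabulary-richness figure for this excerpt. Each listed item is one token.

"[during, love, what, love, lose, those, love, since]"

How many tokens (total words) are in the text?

Tokens: during, love, what, love, lose, those, love, since
N = 8

8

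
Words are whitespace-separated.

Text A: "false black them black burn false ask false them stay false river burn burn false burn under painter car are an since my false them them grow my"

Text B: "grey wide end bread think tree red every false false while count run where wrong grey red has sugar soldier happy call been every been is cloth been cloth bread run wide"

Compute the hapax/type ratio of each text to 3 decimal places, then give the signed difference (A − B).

A: hapax=10, V=15, ratio=0.667
B: hapax=13, V=22, ratio=0.591
Difference = 0.667 − 0.591 = 0.076

0.076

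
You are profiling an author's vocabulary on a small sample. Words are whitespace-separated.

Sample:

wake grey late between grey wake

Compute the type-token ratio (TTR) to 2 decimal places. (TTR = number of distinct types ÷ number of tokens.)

0.67

N = 6 tokens, V = 4 types.
TTR = V / N = 4 / 6 = 0.67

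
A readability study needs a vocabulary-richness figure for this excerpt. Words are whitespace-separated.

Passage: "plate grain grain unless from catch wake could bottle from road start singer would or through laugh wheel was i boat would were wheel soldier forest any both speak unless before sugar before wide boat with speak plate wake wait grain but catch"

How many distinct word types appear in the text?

31

Distinct types: {any, before, boat, both, bottle, but, catch, could, forest, from, grain, i, laugh, or, plate, road, singer, soldier, speak, start, sugar, through, unless, wait, wake, was, were, wheel, wide, with, would}
V = 31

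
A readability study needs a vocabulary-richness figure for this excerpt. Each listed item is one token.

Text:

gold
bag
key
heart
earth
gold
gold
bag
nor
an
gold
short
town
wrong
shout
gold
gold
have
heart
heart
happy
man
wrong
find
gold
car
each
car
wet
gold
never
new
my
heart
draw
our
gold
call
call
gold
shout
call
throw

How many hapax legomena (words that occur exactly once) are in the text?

18

Frequencies: gold:10, heart:4, call:3, bag:2, wrong:2, shout:2, car:2, key:1, earth:1, nor:1, an:1, short:1, town:1, have:1, happy:1, man:1, find:1, each:1, wet:1, never:1, … (5 more, each freq 1)
Hapax (freq=1): an, draw, each, earth, find, happy, have, key, man, my, never, new, nor, our, short, throw, town, wet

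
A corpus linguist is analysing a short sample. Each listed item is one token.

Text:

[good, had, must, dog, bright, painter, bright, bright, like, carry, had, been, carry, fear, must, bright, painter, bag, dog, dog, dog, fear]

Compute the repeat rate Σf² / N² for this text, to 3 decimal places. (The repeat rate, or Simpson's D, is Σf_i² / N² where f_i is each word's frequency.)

0.116

Frequencies: dog:4, bright:4, had:2, must:2, painter:2, carry:2, fear:2, good:1, like:1, been:1, bag:1
Σf² = 56; N² = 484
Repeat rate = 56 / 484 = 0.116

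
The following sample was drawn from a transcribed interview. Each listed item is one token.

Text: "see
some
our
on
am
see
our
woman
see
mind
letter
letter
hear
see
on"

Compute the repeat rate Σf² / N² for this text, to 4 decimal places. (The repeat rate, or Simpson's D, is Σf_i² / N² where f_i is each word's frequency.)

Frequencies: see:4, our:2, on:2, letter:2, some:1, am:1, woman:1, mind:1, hear:1
Σf² = 33; N² = 225
Repeat rate = 33 / 225 = 0.1467

0.1467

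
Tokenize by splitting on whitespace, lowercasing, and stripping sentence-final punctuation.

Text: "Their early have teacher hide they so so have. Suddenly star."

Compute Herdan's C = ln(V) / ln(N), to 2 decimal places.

N = 11, V = 9.
ln(V) = 2.197225, ln(N) = 2.397895
C = 2.197225 / 2.397895 = 0.92

0.92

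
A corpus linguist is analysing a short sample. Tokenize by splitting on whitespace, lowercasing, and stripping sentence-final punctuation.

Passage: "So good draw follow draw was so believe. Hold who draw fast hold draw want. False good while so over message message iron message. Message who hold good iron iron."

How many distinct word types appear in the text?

Distinct types: {believe, draw, false, fast, follow, good, hold, iron, message, over, so, want, was, while, who}
V = 15

15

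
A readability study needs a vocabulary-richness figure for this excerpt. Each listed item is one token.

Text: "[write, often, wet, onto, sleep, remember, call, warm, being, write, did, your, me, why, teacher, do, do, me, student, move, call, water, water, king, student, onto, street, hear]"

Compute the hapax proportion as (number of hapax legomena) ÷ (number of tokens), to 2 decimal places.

Frequencies: write:2, onto:2, call:2, me:2, do:2, student:2, water:2, often:1, wet:1, sleep:1, remember:1, warm:1, being:1, did:1, your:1, why:1, teacher:1, move:1, king:1, street:1, … (1 more, each freq 1)
Hapax count = 14; token count = 28.
Ratio = 14 / 28 = 0.50

0.50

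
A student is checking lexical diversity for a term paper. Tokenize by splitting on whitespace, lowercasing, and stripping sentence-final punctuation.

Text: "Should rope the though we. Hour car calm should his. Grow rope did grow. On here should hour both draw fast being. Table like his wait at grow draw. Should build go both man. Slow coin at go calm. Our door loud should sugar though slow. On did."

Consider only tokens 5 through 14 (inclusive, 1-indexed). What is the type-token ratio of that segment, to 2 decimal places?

Segment tokens 5–14: we, hour, car, calm, should, his, grow, rope, did, grow
Segment N = 10, segment V = 9.
TTR = 9 / 10 = 0.90

0.90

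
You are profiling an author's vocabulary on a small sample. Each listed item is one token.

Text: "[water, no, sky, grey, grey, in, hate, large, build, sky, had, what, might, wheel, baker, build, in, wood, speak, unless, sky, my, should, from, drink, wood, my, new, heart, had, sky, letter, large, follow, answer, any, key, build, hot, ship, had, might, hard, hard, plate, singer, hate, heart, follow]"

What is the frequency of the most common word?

Frequencies: sky:4, build:3, had:3, grey:2, in:2, hate:2, large:2, might:2, wood:2, my:2, heart:2, follow:2, hard:2, water:1, no:1, what:1, wheel:1, baker:1, speak:1, unless:1, … (12 more, each freq 1)
Most common: 'sky' with frequency 4.

4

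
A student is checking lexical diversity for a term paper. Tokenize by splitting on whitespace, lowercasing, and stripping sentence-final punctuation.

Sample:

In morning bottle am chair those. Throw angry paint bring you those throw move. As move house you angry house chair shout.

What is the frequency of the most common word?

Frequencies: chair:2, those:2, throw:2, angry:2, you:2, move:2, house:2, in:1, morning:1, bottle:1, am:1, paint:1, bring:1, as:1, shout:1
Most common: 'chair' with frequency 2.

2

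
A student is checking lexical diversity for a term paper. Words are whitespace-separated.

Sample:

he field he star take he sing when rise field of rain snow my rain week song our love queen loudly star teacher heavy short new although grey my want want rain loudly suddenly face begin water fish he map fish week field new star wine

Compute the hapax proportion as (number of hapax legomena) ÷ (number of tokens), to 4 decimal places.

0.4565

Frequencies: he:4, field:3, star:3, rain:3, my:2, week:2, loudly:2, new:2, want:2, fish:2, take:1, sing:1, when:1, rise:1, of:1, snow:1, song:1, our:1, love:1, queen:1, … (11 more, each freq 1)
Hapax count = 21; token count = 46.
Ratio = 21 / 46 = 0.4565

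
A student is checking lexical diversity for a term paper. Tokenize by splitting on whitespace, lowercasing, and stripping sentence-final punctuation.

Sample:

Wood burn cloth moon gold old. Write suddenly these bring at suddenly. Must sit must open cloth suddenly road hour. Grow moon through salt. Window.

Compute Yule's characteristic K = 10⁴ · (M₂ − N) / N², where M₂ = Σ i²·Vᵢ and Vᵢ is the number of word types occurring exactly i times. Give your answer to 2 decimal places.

Frequencies: suddenly:3, cloth:2, moon:2, must:2, wood:1, burn:1, gold:1, old:1, write:1, these:1, bring:1, at:1, sit:1, open:1, road:1, hour:1, grow:1, through:1, salt:1, window:1
N = 25. Frequency spectrum: V_1=16, V_2=3, V_3=1
M₂ = 1²·16 + 2²·3 + 3²·1 = 37
K = 10000 × (37 − 25) / 25² = 192.00

192.00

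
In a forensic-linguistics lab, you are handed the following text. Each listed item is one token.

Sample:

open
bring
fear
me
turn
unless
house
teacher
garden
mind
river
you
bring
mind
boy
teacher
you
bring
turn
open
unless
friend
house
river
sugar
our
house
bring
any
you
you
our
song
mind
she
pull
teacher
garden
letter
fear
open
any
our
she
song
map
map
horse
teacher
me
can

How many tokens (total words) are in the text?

Tokens: open, bring, fear, me, turn, unless, house, teacher, garden, mind, river, you, bring, mind, boy, teacher, you, bring, turn, open, unless, friend, house, river, sugar, our, house, bring, any, you, you, our, song, mind, she, pull, teacher, garden, letter, fear, open, any, our, she, song, map, map, horse, teacher, me, can
N = 51

51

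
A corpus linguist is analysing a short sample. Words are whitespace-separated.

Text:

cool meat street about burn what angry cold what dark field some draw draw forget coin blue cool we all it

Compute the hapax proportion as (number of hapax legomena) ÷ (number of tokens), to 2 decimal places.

Frequencies: cool:2, what:2, draw:2, meat:1, street:1, about:1, burn:1, angry:1, cold:1, dark:1, field:1, some:1, forget:1, coin:1, blue:1, we:1, all:1, it:1
Hapax count = 15; token count = 21.
Ratio = 15 / 21 = 0.71

0.71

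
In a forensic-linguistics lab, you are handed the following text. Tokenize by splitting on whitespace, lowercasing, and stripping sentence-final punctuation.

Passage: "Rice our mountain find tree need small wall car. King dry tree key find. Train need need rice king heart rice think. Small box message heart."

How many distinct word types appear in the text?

17

Distinct types: {box, car, dry, find, heart, key, king, message, mountain, need, our, rice, small, think, train, tree, wall}
V = 17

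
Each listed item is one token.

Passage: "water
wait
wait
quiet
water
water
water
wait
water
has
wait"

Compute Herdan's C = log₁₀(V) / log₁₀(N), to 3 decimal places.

0.578

N = 11, V = 4.
log₁₀(V) = 0.602060, log₁₀(N) = 1.041393
C = 0.602060 / 1.041393 = 0.578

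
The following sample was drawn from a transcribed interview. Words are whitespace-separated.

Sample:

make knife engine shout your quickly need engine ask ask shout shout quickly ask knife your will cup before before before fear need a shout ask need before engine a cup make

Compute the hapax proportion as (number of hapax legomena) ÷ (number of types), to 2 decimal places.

Frequencies: shout:4, ask:4, before:4, engine:3, need:3, make:2, knife:2, your:2, quickly:2, cup:2, a:2, will:1, fear:1
Hapax count = 2; type count = 13.
Ratio = 2 / 13 = 0.15

0.15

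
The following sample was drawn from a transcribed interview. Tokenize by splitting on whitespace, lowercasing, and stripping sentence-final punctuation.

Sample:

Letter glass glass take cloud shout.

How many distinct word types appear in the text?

5

Distinct types: {cloud, glass, letter, shout, take}
V = 5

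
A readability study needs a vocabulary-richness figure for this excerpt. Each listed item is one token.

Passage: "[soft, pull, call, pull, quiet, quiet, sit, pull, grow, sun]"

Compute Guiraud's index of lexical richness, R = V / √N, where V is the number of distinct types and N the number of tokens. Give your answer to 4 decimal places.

2.2136

N = 10, V = 7.
√N = 3.162278
R = 7 / 3.162278 = 2.2136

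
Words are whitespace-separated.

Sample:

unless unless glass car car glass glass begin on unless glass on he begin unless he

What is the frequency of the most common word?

4

Frequencies: unless:4, glass:4, car:2, begin:2, on:2, he:2
Most common: 'unless' with frequency 4.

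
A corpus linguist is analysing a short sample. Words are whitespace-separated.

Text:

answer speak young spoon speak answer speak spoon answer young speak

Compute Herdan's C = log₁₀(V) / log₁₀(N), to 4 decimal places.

0.5781

N = 11, V = 4.
log₁₀(V) = 0.602060, log₁₀(N) = 1.041393
C = 0.602060 / 1.041393 = 0.5781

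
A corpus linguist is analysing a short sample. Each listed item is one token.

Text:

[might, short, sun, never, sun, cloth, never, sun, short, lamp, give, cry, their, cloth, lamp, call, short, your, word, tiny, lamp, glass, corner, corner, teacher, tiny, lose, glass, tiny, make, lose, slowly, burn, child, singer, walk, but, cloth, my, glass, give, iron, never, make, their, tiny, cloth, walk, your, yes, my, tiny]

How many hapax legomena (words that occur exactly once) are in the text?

12

Frequencies: tiny:5, cloth:4, short:3, sun:3, never:3, lamp:3, glass:3, give:2, their:2, your:2, corner:2, lose:2, make:2, walk:2, my:2, might:1, cry:1, call:1, word:1, teacher:1, … (7 more, each freq 1)
Hapax (freq=1): burn, but, call, child, cry, iron, might, singer, slowly, teacher, word, yes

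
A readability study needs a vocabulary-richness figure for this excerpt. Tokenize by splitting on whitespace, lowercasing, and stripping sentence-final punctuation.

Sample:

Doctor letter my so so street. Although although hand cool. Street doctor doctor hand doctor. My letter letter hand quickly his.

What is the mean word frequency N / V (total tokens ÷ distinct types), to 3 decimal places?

N = 21 tokens, V = 10 types.
Mean frequency = N / V = 21 / 10 = 2.100

2.100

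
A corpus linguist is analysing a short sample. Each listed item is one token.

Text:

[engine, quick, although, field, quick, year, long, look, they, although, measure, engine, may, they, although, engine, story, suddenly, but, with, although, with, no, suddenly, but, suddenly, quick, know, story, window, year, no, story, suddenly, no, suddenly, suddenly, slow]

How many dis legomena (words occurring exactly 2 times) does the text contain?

4

Frequencies: suddenly:6, although:4, engine:3, quick:3, story:3, no:3, year:2, they:2, but:2, with:2, field:1, long:1, look:1, measure:1, may:1, know:1, window:1, slow:1
Words with frequency 2: but, they, with, year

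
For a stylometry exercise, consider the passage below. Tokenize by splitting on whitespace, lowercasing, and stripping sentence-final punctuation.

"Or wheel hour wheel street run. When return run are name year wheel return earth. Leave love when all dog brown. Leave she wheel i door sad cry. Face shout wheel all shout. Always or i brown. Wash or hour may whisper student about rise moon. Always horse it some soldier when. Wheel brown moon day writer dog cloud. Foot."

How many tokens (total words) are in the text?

Tokens: or, wheel, hour, wheel, street, run, when, return, run, are, name, year, wheel, return, earth, leave, love, when, all, dog, brown, leave, she, wheel, i, door, sad, cry, face, shout, wheel, all, shout, always, or, i, brown, wash, or, hour, may, whisper, student, about, rise, moon, always, horse, it, some, soldier, when, wheel, brown, moon, day, writer, dog, cloud, foot
N = 60

60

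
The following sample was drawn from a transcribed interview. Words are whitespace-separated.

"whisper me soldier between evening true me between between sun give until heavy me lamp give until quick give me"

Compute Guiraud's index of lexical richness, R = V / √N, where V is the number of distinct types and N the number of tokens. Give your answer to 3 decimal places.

N = 20, V = 12.
√N = 4.472136
R = 12 / 4.472136 = 2.683

2.683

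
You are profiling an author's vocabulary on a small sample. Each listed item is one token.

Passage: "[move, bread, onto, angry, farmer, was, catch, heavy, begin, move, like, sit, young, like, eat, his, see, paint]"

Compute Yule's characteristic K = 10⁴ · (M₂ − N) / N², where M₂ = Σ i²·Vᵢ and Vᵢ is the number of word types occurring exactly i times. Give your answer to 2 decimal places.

123.46

Frequencies: move:2, like:2, bread:1, onto:1, angry:1, farmer:1, was:1, catch:1, heavy:1, begin:1, sit:1, young:1, eat:1, his:1, see:1, paint:1
N = 18. Frequency spectrum: V_1=14, V_2=2
M₂ = 1²·14 + 2²·2 = 22
K = 10000 × (22 − 18) / 18² = 123.46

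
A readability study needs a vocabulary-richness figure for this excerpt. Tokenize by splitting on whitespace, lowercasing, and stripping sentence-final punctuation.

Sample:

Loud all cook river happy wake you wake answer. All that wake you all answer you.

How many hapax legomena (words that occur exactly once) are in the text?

Frequencies: all:3, wake:3, you:3, answer:2, loud:1, cook:1, river:1, happy:1, that:1
Hapax (freq=1): cook, happy, loud, river, that

5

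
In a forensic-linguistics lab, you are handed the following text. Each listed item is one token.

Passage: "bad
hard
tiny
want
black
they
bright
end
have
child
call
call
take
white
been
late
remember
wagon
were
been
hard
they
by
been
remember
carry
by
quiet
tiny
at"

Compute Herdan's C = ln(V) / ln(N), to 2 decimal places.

N = 30, V = 22.
ln(V) = 3.091042, ln(N) = 3.401197
C = 3.091042 / 3.401197 = 0.91

0.91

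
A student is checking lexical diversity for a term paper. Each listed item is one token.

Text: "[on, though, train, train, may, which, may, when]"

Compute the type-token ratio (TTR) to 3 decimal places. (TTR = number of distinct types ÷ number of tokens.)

0.750

N = 8 tokens, V = 6 types.
TTR = V / N = 6 / 8 = 0.750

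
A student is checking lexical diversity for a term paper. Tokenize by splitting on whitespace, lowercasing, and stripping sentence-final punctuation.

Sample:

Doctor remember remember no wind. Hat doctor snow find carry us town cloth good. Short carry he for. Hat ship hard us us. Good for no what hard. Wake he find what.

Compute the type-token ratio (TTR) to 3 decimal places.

N = 32 tokens, V = 19 types.
TTR = V / N = 19 / 32 = 0.594

0.594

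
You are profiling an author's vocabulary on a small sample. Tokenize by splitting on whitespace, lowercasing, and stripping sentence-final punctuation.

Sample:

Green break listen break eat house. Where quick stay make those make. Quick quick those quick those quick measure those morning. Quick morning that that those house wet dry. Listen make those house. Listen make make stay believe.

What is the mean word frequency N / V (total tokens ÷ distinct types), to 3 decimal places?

N = 38 tokens, V = 16 types.
Mean frequency = N / V = 38 / 16 = 2.375

2.375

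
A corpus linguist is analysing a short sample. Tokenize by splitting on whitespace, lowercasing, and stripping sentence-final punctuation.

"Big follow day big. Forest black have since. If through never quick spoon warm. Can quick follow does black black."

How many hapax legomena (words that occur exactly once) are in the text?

11

Frequencies: black:3, big:2, follow:2, quick:2, day:1, forest:1, have:1, since:1, if:1, through:1, never:1, spoon:1, warm:1, can:1, does:1
Hapax (freq=1): can, day, does, forest, have, if, never, since, spoon, through, warm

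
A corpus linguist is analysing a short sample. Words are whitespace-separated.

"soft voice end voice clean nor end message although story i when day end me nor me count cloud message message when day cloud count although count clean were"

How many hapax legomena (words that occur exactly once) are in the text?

Frequencies: end:3, message:3, count:3, voice:2, clean:2, nor:2, although:2, when:2, day:2, me:2, cloud:2, soft:1, story:1, i:1, were:1
Hapax (freq=1): i, soft, story, were

4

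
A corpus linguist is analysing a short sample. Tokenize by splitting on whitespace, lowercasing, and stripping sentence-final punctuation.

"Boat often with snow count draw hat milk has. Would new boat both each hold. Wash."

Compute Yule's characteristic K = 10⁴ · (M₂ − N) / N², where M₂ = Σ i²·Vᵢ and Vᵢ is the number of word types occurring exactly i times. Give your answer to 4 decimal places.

Frequencies: boat:2, often:1, with:1, snow:1, count:1, draw:1, hat:1, milk:1, has:1, would:1, new:1, both:1, each:1, hold:1, wash:1
N = 16. Frequency spectrum: V_1=14, V_2=1
M₂ = 1²·14 + 2²·1 = 18
K = 10000 × (18 − 16) / 16² = 78.1250

78.1250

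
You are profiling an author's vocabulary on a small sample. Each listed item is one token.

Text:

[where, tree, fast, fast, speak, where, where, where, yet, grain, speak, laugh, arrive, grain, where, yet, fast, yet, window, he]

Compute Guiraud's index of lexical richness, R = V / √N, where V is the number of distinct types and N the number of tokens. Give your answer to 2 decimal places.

2.24

N = 20, V = 10.
√N = 4.472136
R = 10 / 4.472136 = 2.24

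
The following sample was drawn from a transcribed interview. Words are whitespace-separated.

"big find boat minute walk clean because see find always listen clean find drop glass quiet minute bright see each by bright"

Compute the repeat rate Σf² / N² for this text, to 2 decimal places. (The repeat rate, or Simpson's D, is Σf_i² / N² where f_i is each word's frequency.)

0.07

Frequencies: find:3, minute:2, clean:2, see:2, bright:2, big:1, boat:1, walk:1, because:1, always:1, listen:1, drop:1, glass:1, quiet:1, each:1, by:1
Σf² = 36; N² = 484
Repeat rate = 36 / 484 = 0.07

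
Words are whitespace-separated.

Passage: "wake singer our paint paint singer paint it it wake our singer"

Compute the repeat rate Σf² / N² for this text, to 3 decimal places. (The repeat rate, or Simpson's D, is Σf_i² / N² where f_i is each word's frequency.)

0.208

Frequencies: singer:3, paint:3, wake:2, our:2, it:2
Σf² = 30; N² = 144
Repeat rate = 30 / 144 = 0.208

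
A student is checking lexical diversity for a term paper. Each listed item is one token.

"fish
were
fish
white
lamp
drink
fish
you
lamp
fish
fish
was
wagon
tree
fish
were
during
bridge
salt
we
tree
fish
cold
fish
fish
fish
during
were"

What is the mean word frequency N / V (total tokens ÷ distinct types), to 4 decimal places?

N = 28 tokens, V = 14 types.
Mean frequency = N / V = 28 / 14 = 2.0000

2.0000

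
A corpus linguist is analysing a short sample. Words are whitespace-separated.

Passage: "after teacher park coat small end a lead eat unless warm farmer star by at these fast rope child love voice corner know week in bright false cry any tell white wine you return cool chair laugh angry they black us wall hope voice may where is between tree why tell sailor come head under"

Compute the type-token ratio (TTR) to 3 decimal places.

0.964

N = 55 tokens, V = 53 types.
TTR = V / N = 53 / 55 = 0.964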